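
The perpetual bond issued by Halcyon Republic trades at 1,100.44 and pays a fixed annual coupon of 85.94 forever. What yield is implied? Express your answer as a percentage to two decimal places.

P = C/r ⇒ r = C/P = 85.94/1,100.44 = 0.078096

7.81%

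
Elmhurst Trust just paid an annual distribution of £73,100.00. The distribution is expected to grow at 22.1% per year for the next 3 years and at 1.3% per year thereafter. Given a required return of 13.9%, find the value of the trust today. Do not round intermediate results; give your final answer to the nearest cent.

D_1 = 89255.10000
D_2 = 108980.47710
D_3 = 133065.16254
Terminal value at year 3: TV = D_3×(1+g_2)/(r−g_2) = 134795.00965/0.126 = 1069801.66391
P_0 = D_1/(1+r)^1 + D_2/(1+r)^2 + D_3/(1+r)^3 + TV/(1+r)^3
    = 78362.68657 + 84004.24960 + 90051.96555 + 723989.21513 = 976408.11685

£976408.12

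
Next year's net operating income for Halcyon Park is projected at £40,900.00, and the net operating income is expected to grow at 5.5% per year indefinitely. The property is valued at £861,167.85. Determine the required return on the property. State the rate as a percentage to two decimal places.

10.25%

P = D₁/(r − g) ⇒ r = D₁/P + g = £40,900.0000/£861,167.85 + 0.055 = 0.047494 + 0.055 = 0.102494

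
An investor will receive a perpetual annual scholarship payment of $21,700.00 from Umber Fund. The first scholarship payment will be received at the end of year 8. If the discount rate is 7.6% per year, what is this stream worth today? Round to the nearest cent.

$170985.88

Value at end of year 7: C / r = $21,700.00 / 0.076 = $285,526.3158
Discount to today: PV = $285,526.3158 / (1 + 0.076)^7 = $285,526.3158 / 1.669882 = $170,985.88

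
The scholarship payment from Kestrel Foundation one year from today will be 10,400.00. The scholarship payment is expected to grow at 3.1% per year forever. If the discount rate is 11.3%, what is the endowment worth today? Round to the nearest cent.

Growing perpetuity: P = D₁ / (r − g) = 10,400.0000 / (0.113 − 0.031) = 126,829.27

126829.27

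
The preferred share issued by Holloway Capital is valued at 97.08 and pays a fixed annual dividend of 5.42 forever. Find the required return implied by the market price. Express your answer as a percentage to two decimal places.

P = C/r ⇒ r = C/P = 5.42/97.08 = 0.055830

5.58%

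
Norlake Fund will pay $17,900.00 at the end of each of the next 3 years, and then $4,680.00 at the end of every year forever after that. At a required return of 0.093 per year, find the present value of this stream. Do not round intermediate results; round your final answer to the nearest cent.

$83608.18

PV of 3-year annuity: $17,900.00 × [1 − (1+0.093)^−3] / 0.093 = 45069.00704
Perpetuity value at year 3: $4,680.00 / 0.093 = 50322.58065
PV of perpetuity: 50322.58065 / (1+0.093)^3 = 38539.17545
Total PV = 45069.00704 + 38539.17545 = 83608.18249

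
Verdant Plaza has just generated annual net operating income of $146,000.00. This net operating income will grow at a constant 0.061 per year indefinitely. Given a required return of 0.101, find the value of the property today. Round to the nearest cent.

D₁ = D₀ × (1 + g) = $146,000.00 × 1.061 = $154,906.0000
Growing perpetuity: P = D₁ / (r − g) = $154,906.0000 / (0.101 − 0.061) = $3,872,650.00

$3872650.00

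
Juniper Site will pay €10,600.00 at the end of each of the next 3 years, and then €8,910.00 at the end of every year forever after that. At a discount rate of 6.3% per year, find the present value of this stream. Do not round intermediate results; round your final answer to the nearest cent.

€145921.00

PV of 3-year annuity: €10,600.00 × [1 − (1+0.063)^−3] / 0.063 = 28177.39070
Perpetuity value at year 3: €8,910.00 / 0.063 = 141428.57143
PV of perpetuity: 141428.57143 / (1+0.063)^3 = 117743.61378
Total PV = 28177.39070 + 117743.61378 = 145921.00447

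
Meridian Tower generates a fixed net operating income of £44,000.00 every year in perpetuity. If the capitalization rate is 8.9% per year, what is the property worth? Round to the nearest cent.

£494382.02

Level perpetuity: PV = C / r = £44,000.00 / 0.089 = £494,382.02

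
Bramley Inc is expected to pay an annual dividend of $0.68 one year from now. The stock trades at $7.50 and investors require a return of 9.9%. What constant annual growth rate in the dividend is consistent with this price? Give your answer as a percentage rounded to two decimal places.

P = D₁/(r−g) ⇒ g = r − D₁/P = 0.099 − $0.68/$7.50 = 0.008333

0.83%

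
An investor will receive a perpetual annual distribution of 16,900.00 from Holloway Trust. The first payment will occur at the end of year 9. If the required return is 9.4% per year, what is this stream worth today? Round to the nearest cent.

87623.44

Value at end of year 8: C / r = 16,900.00 / 0.094 = 179,787.2340
Discount to today: PV = 179,787.2340 / (1 + 0.094)^8 = 179,787.2340 / 2.051817 = 87,623.44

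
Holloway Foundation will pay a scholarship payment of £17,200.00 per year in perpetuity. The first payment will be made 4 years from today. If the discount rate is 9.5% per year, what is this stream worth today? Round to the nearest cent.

Value at end of year 3: C / r = £17,200.00 / 0.095 = £181,052.6316
Discount to today: PV = £181,052.6316 / (1 + 0.095)^3 = £181,052.6316 / 1.312932 = £137,899.43

£137899.43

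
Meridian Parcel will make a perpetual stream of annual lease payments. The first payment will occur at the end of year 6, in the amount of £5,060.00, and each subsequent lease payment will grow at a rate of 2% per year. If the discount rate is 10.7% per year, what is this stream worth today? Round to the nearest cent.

£34985.91

Value at end of year 5: C₁ / (r − g) = £5,060.00 / (0.107 − 0.02) = £58,160.9195
Discount to today: PV = £58,160.9195 / (1 + 0.107)^5 = £58,160.9195 / 1.662410 = £34,985.91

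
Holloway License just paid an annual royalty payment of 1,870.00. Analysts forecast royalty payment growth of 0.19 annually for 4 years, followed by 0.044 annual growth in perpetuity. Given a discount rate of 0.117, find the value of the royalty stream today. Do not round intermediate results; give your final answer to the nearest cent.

43235.04

D_1 = 2225.30000
D_2 = 2648.10700
D_3 = 3151.24733
D_4 = 3749.98432
Terminal value at year 4: TV = D_4×(1+g_2)/(r−g_2) = 3914.98363/0.073 = 53629.91278
P_0 = D_1/(1+r)^1 + D_2/(1+r)^2 + D_3/(1+r)^3 + D_4/(1+r)^4 + TV/(1+r)^4
    = 1992.21128 + 2122.40951 + 2261.11667 + 2408.88884 + 34450.41026 = 43235.03656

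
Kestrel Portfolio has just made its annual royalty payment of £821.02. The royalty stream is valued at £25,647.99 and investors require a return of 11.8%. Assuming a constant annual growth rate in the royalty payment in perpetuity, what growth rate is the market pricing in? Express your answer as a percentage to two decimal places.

P = D₀(1+g)/(r−g) ⇒ P(r−g) = D₀(1+g) ⇒ g(P+D₀) = P·r − D₀
g = (P·r − D₀)/(P + D₀) = (£25,647.99×0.118 − £821.02) / (£25,647.99 + £821.02) = 0.083322

8.33%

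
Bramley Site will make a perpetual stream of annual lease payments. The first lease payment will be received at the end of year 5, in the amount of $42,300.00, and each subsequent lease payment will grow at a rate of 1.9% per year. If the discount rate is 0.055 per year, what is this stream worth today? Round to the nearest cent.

Value at end of year 4: C₁ / (r − g) = $42,300.00 / (0.055 − 0.019) = $1,175,000.0000
Discount to today: PV = $1,175,000.0000 / (1 + 0.055)^4 = $1,175,000.0000 / 1.238825 = $948,479.67

$948479.67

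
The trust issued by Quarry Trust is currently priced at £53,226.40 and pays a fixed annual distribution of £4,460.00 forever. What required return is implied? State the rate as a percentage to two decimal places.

P = C/r ⇒ r = C/P = £4,460.00/£53,226.40 = 0.083793

8.38%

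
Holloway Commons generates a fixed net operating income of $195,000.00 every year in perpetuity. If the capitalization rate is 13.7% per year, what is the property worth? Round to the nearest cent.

Level perpetuity: PV = C / r = $195,000.00 / 0.137 = $1,423,357.66

$1423357.66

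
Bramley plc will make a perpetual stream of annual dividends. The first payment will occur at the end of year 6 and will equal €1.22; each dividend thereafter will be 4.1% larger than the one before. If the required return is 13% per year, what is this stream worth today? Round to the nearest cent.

€7.44

Value at end of year 5: C₁ / (r − g) = €1.22 / (0.13 − 0.041) = €13.7079
Discount to today: PV = €13.7079 / (1 + 0.13)^5 = €13.7079 / 1.842435 = €7.44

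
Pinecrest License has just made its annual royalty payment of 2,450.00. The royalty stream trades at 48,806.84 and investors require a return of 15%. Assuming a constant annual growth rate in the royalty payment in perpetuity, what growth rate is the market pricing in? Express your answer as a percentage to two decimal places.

9.50%

P = D₀(1+g)/(r−g) ⇒ P(r−g) = D₀(1+g) ⇒ g(P+D₀) = P·r − D₀
g = (P·r − D₀)/(P + D₀) = (48,806.84×0.15 − 2,450.00) / (48,806.84 + 2,450.00) = 0.095032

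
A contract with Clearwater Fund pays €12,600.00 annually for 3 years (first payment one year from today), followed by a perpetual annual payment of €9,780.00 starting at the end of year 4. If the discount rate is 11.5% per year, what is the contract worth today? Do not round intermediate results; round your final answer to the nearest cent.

€91875.26

PV of 3-year annuity: €12,600.00 × [1 − (1+0.115)^−3] / 0.115 = 30525.00427
Perpetuity value at year 3: €9,780.00 / 0.115 = 85043.47826
PV of perpetuity: 85043.47826 / (1+0.115)^3 = 61350.26066
Total PV = 30525.00427 + 61350.26066 = 91875.26493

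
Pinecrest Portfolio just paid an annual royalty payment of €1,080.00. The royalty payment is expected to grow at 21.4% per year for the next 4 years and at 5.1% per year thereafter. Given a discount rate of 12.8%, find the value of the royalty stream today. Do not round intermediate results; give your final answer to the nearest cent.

€24986.23

D_1 = 1311.12000
D_2 = 1591.69968
D_3 = 1932.32341
D_4 = 2345.84062
Terminal value at year 4: TV = D_4×(1+g_2)/(r−g_2) = 2465.47849/0.077 = 32019.20121
P_0 = D_1/(1+r)^1 + D_2/(1+r)^2 + D_3/(1+r)^3 + D_4/(1+r)^4 + TV/(1+r)^4
    = 1162.34043 + 1250.95858 + 1346.33308 + 1448.97904 + 19777.62303 = 24986.23415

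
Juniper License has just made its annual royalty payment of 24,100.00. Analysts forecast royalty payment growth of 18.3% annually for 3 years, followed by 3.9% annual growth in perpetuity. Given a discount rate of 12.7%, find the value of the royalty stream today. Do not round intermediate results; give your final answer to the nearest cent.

408829.49

D_1 = 28510.30000
D_2 = 33727.68490
D_3 = 39899.85124
Terminal value at year 3: TV = D_3×(1+g_2)/(r−g_2) = 41455.94543/0.088 = 471090.28903
P_0 = D_1/(1+r)^1 + D_2/(1+r)^2 + D_3/(1+r)^3 + TV/(1+r)^3
    = 25297.51553 + 26554.53493 + 27874.01493 + 329103.42627 = 408829.49166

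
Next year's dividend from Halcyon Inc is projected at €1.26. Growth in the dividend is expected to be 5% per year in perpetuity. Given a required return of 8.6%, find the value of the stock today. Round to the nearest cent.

Growing perpetuity: P = D₁ / (r − g) = €1.2600 / (0.086 − 0.05) = €35.00

€35.00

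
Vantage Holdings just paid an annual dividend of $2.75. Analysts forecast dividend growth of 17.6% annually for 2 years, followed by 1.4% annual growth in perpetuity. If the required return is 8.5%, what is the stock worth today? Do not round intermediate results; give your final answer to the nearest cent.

$52.35

D_1 = 3.23400
D_2 = 3.80318
Terminal value at year 2: TV = D_2×(1+g_2)/(r−g_2) = 3.85643/0.071 = 54.31590
P_0 = D_1/(1+r)^1 + D_2/(1+r)^2 + TV/(1+r)^2
    = 2.98065 + 3.23063 + 46.13892 = 52.35020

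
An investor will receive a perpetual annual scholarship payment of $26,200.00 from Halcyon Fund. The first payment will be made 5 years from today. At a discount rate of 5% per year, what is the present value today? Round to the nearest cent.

Value at end of year 4: C / r = $26,200.00 / 0.05 = $524,000.0000
Discount to today: PV = $524,000.0000 / (1 + 0.05)^4 = $524,000.0000 / 1.215506 = $431,096.10

$431096.10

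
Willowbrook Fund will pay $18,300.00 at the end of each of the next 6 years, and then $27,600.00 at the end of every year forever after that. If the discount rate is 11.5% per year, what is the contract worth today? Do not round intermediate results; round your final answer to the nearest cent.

$201216.27

PV of 6-year annuity: $18,300.00 × [1 − (1+0.115)^−6] / 0.115 = 76316.38081
Perpetuity value at year 6: $27,600.00 / 0.115 = 240000.00000
PV of perpetuity: 240000.00000 / (1+0.115)^6 = 124899.88468
Total PV = 76316.38081 + 124899.88468 = 201216.26549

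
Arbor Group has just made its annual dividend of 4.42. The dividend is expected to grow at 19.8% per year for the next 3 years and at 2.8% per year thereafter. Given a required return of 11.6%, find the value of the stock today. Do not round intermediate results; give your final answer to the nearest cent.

D_1 = 5.29516
D_2 = 6.34360
D_3 = 7.59963
Terminal value at year 3: TV = D_3×(1+g_2)/(r−g_2) = 7.81242/0.088 = 88.77755
P_0 = D_1/(1+r)^1 + D_2/(1+r)^2 + D_3/(1+r)^3 + TV/(1+r)^3
    = 4.74477 + 5.09340 + 5.46764 + 63.87201 = 79.17782

79.18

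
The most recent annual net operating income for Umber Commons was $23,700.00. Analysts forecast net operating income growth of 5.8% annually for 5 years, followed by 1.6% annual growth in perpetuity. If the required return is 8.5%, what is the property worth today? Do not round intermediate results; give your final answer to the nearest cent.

D_1 = 25074.60000
D_2 = 26528.92680
D_3 = 28067.60455
D_4 = 29695.52562
D_5 = 31417.86610
Terminal value at year 5: TV = D_5×(1+g_2)/(r−g_2) = 31920.55196/0.069 = 462616.69510
P_0 = D_1/(1+r)^1 + D_2/(1+r)^2 + D_3/(1+r)^3 + D_4/(1+r)^4 + D_5/(1+r)^5 + TV/(1+r)^5
    = 23110.23041 + 22535.13712 + 21974.35491 + 21427.52764 + 20894.30806 + 307661.11582 = 417602.67397

$417602.67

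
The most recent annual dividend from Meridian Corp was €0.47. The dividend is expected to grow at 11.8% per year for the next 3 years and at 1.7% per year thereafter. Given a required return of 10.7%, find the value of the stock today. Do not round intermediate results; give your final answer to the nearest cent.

€6.91

D_1 = 0.52546
D_2 = 0.58746
D_3 = 0.65679
Terminal value at year 3: TV = D_3×(1+g_2)/(r−g_2) = 0.66795/0.09 = 7.42167
P_0 = D_1/(1+r)^1 + D_2/(1+r)^2 + D_3/(1+r)^3 + TV/(1+r)^3
    = 0.47467 + 0.47939 + 0.48415 + 5.47090 = 6.90911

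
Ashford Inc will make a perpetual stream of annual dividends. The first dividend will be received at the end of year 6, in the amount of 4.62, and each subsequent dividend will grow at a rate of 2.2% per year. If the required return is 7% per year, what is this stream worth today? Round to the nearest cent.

Value at end of year 5: C₁ / (r − g) = 4.62 / (0.07 − 0.022) = 96.2500
Discount to today: PV = 96.2500 / (1 + 0.07)^5 = 96.2500 / 1.402552 = 68.62

68.62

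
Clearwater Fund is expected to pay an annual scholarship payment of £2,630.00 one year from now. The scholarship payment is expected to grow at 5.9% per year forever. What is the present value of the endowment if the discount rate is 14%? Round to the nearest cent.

£32469.14

Growing perpetuity: P = D₁ / (r − g) = £2,630.0000 / (0.14 − 0.059) = £32,469.14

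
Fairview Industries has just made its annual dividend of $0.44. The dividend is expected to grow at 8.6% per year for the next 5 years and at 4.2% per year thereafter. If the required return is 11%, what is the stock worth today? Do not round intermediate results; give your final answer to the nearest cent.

$8.11

D_1 = 0.47784
D_2 = 0.51893
D_3 = 0.56356
D_4 = 0.61203
D_5 = 0.66466
Terminal value at year 5: TV = D_5×(1+g_2)/(r−g_2) = 0.69258/0.068 = 10.18499
P_0 = D_1/(1+r)^1 + D_2/(1+r)^2 + D_3/(1+r)^3 + D_4/(1+r)^4 + D_5/(1+r)^5 + TV/(1+r)^5
    = 0.43049 + 0.42118 + 0.41207 + 0.40316 + 0.39445 + 6.04430 = 8.10564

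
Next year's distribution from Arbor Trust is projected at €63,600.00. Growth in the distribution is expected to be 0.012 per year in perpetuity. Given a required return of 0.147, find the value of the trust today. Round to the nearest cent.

€471111.11

Growing perpetuity: P = D₁ / (r − g) = €63,600.0000 / (0.147 − 0.012) = €471,111.11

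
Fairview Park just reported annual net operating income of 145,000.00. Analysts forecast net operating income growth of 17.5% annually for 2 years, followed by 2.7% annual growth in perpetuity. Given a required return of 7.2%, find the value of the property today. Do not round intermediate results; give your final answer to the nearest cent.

D_1 = 170375.00000
D_2 = 200190.62500
Terminal value at year 2: TV = D_2×(1+g_2)/(r−g_2) = 205595.77188/0.045 = 4568794.93056
P_0 = D_1/(1+r)^1 + D_2/(1+r)^2 + TV/(1+r)^2
    = 158931.90299 + 174202.41232 + 3975686.16562 = 4308820.48093

4308820.48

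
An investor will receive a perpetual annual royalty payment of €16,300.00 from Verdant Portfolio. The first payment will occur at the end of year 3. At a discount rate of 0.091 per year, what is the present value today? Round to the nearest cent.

Value at end of year 2: C / r = €16,300.00 / 0.091 = €179,120.8791
Discount to today: PV = €179,120.8791 / (1 + 0.091)^2 = €179,120.8791 / 1.190281 = €150,486.21

€150486.21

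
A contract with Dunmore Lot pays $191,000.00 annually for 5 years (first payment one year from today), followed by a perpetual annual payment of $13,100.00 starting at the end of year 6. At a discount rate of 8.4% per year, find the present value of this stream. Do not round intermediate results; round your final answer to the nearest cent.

$858829.69

PV of 5-year annuity: $191,000.00 × [1 − (1+0.084)^−5] / 0.084 = 754634.99511
Perpetuity value at year 5: $13,100.00 / 0.084 = 155952.38095
PV of perpetuity: 155952.38095 / (1+0.084)^5 = 104194.69281
Total PV = 754634.99511 + 104194.69281 = 858829.68792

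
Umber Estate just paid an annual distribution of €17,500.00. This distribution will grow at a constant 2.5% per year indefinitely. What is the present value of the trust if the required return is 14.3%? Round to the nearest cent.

€152012.71

D₁ = D₀ × (1 + g) = €17,500.00 × 1.025 = €17,937.5000
Growing perpetuity: P = D₁ / (r − g) = €17,937.5000 / (0.143 − 0.025) = €152,012.71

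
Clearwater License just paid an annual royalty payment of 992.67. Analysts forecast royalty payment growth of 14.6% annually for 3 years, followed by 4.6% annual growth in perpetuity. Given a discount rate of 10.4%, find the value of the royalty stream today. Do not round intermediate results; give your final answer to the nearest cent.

23234.60

D_1 = 1137.59982
D_2 = 1303.68939
D_3 = 1494.02805
Terminal value at year 3: TV = D_3×(1+g_2)/(r−g_2) = 1562.75334/0.058 = 26944.02302
P_0 = D_1/(1+r)^1 + D_2/(1+r)^2 + D_3/(1+r)^3 + TV/(1+r)^3
    = 1030.43462 + 1069.63594 + 1110.32861 + 20024.20214 = 23234.60130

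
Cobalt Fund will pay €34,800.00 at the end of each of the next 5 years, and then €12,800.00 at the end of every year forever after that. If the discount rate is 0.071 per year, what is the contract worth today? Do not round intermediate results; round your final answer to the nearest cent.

€270245.02

PV of 5-year annuity: €34,800.00 × [1 − (1+0.071)^−5] / 0.071 = 142305.63568
Perpetuity value at year 5: €12,800.00 / 0.071 = 180281.69014
PV of perpetuity: 180281.69014 / (1+0.071)^5 = 127939.38736
Total PV = 142305.63568 + 127939.38736 = 270245.02304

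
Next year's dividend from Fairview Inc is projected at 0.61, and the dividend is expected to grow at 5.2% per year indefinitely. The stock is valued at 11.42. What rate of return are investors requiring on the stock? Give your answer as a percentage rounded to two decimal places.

10.54%

P = D₁/(r − g) ⇒ r = D₁/P + g = 0.6100/11.42 + 0.052 = 0.053415 + 0.052 = 0.105415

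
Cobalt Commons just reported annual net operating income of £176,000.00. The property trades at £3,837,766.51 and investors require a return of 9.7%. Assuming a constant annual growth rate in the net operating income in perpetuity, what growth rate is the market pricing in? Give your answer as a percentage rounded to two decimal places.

P = D₀(1+g)/(r−g) ⇒ P(r−g) = D₀(1+g) ⇒ g(P+D₀) = P·r − D₀
g = (P·r − D₀)/(P + D₀) = (£3,837,766.51×0.097 − £176,000.00) / (£3,837,766.51 + £176,000.00) = 0.048898

4.89%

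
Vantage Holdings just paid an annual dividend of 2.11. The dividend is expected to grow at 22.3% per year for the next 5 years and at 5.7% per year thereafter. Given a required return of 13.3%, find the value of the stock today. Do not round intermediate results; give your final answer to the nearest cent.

56.35

D_1 = 2.58053
D_2 = 3.15599
D_3 = 3.85977
D_4 = 4.72050
D_5 = 5.77318
Terminal value at year 5: TV = D_5×(1+g_2)/(r−g_2) = 6.10225/0.076 = 80.29271
P_0 = D_1/(1+r)^1 + D_2/(1+r)^2 + D_3/(1+r)^3 + D_4/(1+r)^4 + D_5/(1+r)^5 + TV/(1+r)^5
    = 2.27761 + 2.45853 + 2.65382 + 2.86463 + 3.09218 + 43.00576 = 56.35253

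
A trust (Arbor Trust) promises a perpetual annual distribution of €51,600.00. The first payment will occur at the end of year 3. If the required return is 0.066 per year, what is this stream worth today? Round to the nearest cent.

€688004.62

Value at end of year 2: C / r = €51,600.00 / 0.066 = €781,818.1818
Discount to today: PV = €781,818.1818 / (1 + 0.066)^2 = €781,818.1818 / 1.136356 = €688,004.62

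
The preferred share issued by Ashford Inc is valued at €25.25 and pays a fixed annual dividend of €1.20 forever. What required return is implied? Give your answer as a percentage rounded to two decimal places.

4.75%

P = C/r ⇒ r = C/P = €1.20/€25.25 = 0.047525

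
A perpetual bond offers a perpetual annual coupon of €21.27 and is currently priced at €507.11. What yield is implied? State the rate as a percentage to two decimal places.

P = C/r ⇒ r = C/P = €21.27/€507.11 = 0.041944

4.19%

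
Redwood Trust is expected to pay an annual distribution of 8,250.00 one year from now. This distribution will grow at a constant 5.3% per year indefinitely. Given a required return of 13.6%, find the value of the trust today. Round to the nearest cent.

99397.59

Growing perpetuity: P = D₁ / (r − g) = 8,250.0000 / (0.136 − 0.053) = 99,397.59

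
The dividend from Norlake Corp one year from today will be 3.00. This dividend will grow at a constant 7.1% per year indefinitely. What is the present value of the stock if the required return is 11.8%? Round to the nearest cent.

Growing perpetuity: P = D₁ / (r − g) = 3.0000 / (0.118 − 0.071) = 63.83

63.83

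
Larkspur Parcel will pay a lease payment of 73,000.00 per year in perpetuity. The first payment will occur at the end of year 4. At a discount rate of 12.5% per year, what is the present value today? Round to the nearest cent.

Value at end of year 3: C / r = 73,000.00 / 0.125 = 584,000.0000
Discount to today: PV = 584,000.0000 / (1 + 0.125)^3 = 584,000.0000 / 1.423828 = 410,161.87

410161.87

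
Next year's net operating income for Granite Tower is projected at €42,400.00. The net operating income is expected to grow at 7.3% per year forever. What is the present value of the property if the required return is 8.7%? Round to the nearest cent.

Growing perpetuity: P = D₁ / (r − g) = €42,400.0000 / (0.087 − 0.073) = €3,028,571.43

€3028571.43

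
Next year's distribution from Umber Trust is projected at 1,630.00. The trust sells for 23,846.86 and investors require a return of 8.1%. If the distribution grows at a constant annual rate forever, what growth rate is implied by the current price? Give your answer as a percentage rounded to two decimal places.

1.26%

P = D₁/(r−g) ⇒ g = r − D₁/P = 0.081 − 1,630.00/23,846.86 = 0.012647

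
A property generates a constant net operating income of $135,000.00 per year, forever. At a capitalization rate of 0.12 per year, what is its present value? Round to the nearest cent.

Level perpetuity: PV = C / r = $135,000.00 / 0.12 = $1,125,000.00

$1125000.00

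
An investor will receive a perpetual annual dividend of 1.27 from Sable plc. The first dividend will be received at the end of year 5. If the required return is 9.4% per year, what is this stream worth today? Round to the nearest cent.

Value at end of year 4: C / r = 1.27 / 0.094 = 13.5106
Discount to today: PV = 13.5106 / (1 + 0.094)^4 = 13.5106 / 1.432416 = 9.43

9.43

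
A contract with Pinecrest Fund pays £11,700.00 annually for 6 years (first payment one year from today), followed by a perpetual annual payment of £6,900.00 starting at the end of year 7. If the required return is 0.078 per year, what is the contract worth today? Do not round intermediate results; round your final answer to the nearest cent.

PV of 6-year annuity: £11,700.00 × [1 − (1+0.078)^−6] / 0.078 = 54417.43211
Perpetuity value at year 6: £6,900.00 / 0.078 = 88461.53846
PV of perpetuity: 88461.53846 / (1+0.078)^6 = 56369.20670
Total PV = 54417.43211 + 56369.20670 = 110786.63881

£110786.64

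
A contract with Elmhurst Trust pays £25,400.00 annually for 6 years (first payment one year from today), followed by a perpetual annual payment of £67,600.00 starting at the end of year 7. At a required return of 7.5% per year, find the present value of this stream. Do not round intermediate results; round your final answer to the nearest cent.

£703253.01

PV of 6-year annuity: £25,400.00 × [1 − (1+0.075)^−6] / 0.075 = 119223.69908
Perpetuity value at year 6: £67,600.00 / 0.075 = 901333.33333
PV of perpetuity: 901333.33333 / (1+0.075)^6 = 584029.31531
Total PV = 119223.69908 + 584029.31531 = 703253.01439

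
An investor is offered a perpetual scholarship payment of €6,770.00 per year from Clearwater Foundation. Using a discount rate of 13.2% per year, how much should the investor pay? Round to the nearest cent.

€51287.88

Level perpetuity: PV = C / r = €6,770.00 / 0.132 = €51,287.88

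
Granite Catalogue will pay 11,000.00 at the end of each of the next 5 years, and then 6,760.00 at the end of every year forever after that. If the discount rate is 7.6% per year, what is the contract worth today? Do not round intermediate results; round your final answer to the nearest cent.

PV of 5-year annuity: 11,000.00 × [1 − (1+0.076)^−5] / 0.076 = 44386.75906
Perpetuity value at year 5: 6,760.00 / 0.076 = 88947.36842
PV of perpetuity: 88947.36842 / (1+0.076)^5 = 61669.68740
Total PV = 44386.75906 + 61669.68740 = 106056.44646

106056.45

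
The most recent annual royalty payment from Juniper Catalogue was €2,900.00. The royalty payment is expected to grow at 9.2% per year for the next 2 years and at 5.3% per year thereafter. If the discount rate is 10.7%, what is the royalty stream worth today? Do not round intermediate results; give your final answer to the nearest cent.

€60710.51

D_1 = 3166.80000
D_2 = 3458.14560
Terminal value at year 2: TV = D_2×(1+g_2)/(r−g_2) = 3641.42732/0.054 = 67433.83920
P_0 = D_1/(1+r)^1 + D_2/(1+r)^2 + TV/(1+r)^2
    = 2860.70461 + 2821.94167 + 55027.86260 = 60710.50888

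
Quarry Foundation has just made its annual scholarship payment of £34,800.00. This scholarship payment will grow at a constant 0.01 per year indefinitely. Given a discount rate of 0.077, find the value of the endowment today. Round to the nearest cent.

£524597.01

D₁ = D₀ × (1 + g) = £34,800.00 × 1.01 = £35,148.0000
Growing perpetuity: P = D₁ / (r − g) = £35,148.0000 / (0.077 − 0.01) = £524,597.01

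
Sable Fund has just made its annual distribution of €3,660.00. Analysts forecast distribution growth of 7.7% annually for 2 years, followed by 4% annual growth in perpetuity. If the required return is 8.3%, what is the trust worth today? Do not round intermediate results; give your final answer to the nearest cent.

D_1 = 3941.82000
D_2 = 4245.34014
Terminal value at year 2: TV = D_2×(1+g_2)/(r−g_2) = 4415.15375/0.043 = 102677.99408
P_0 = D_1/(1+r)^1 + D_2/(1+r)^2 + TV/(1+r)^2
    = 3639.72299 + 3619.55832 + 87542.80591 = 94802.08723

€94802.09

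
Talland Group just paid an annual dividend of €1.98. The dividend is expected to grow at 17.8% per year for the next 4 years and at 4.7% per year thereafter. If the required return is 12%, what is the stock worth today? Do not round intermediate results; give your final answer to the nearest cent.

D_1 = 2.33244
D_2 = 2.74761
D_3 = 3.23669
D_4 = 3.81282
Terminal value at year 4: TV = D_4×(1+g_2)/(r−g_2) = 3.99202/0.073 = 54.68525
P_0 = D_1/(1+r)^1 + D_2/(1+r)^2 + D_3/(1+r)^3 + D_4/(1+r)^4 + TV/(1+r)^4
    = 2.08254 + 2.19038 + 2.30381 + 2.42312 + 34.75346 = 43.75331

€43.75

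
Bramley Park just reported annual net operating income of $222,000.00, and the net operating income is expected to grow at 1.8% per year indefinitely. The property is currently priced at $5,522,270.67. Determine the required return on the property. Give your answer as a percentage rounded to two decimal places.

D₁ = $222,000.00 × 1.018 = $225,996.0000
P = D₁/(r − g) ⇒ r = D₁/P + g = $225,996.0000/$5,522,270.67 + 0.018 = 0.040924 + 0.018 = 0.058924

5.89%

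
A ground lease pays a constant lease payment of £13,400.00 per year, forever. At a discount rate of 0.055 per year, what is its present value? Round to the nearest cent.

£243636.36

Level perpetuity: PV = C / r = £13,400.00 / 0.055 = £243,636.36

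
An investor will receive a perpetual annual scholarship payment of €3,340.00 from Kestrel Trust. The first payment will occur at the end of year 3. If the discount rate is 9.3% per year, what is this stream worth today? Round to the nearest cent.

€30062.37

Value at end of year 2: C / r = €3,340.00 / 0.093 = €35,913.9785
Discount to today: PV = €35,913.9785 / (1 + 0.093)^2 = €35,913.9785 / 1.194649 = €30,062.37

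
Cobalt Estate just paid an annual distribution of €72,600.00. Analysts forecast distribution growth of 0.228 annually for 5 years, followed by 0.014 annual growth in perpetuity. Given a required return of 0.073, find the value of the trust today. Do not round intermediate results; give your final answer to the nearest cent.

D_1 = 89152.80000
D_2 = 109479.63840
D_3 = 134440.99596
D_4 = 165093.54303
D_5 = 202734.87084
Terminal value at year 5: TV = D_5×(1+g_2)/(r−g_2) = 205573.15904/0.059 = 3484290.83112
P_0 = D_1/(1+r)^1 + D_2/(1+r)^2 + D_3/(1+r)^3 + D_4/(1+r)^4 + D_5/(1+r)^5 + TV/(1+r)^5
    = 83087.41845 + 95089.79484 + 108825.97210 + 124546.40609 + 142537.73223 + 2449716.27928 = 3003803.60299

€3003803.60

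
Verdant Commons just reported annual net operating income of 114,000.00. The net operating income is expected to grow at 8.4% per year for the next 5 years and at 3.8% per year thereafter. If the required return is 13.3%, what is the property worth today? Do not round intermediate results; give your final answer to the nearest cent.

1498737.42

D_1 = 123576.00000
D_2 = 133956.38400
D_3 = 145208.72026
D_4 = 157406.25276
D_5 = 170628.37799
Terminal value at year 5: TV = D_5×(1+g_2)/(r−g_2) = 177112.25635/0.095 = 1864339.54055
P_0 = D_1/(1+r)^1 + D_2/(1+r)^2 + D_3/(1+r)^3 + D_4/(1+r)^4 + D_5/(1+r)^5 + TV/(1+r)^5
    = 109069.72639 + 104352.67732 + 99839.63126 + 95521.76548 + 91390.63882 + 998562.97990 = 1498737.41917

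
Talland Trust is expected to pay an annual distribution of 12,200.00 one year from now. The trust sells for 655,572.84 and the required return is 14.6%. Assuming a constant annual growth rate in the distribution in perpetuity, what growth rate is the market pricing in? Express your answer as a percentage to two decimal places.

12.74%

P = D₁/(r−g) ⇒ g = r − D₁/P = 0.146 − 12,200.00/655,572.84 = 0.127390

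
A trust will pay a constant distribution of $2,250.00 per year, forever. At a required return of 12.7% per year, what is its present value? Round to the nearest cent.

$17716.54

Level perpetuity: PV = C / r = $2,250.00 / 0.127 = $17,716.54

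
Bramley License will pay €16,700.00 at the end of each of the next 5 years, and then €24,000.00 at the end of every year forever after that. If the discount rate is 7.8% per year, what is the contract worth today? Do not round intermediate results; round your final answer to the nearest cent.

PV of 5-year annuity: €16,700.00 × [1 − (1+0.078)^−5] / 0.078 = 67031.21909
Perpetuity value at year 5: €24,000.00 / 0.078 = 307692.30769
PV of perpetuity: 307692.30769 / (1+0.078)^5 = 211360.01679
Total PV = 67031.21909 + 211360.01679 = 278391.23588

€278391.24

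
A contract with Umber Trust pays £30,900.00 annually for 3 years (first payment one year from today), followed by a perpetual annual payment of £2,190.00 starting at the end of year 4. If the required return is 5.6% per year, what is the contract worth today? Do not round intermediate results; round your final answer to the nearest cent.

PV of 3-year annuity: £30,900.00 × [1 − (1+0.056)^−3] / 0.056 = 83211.16316
Perpetuity value at year 3: £2,190.00 / 0.056 = 39107.14286
PV of perpetuity: 39107.14286 / (1+0.056)^3 = 33209.65265
Total PV = 83211.16316 + 33209.65265 = 116420.81581

£116420.82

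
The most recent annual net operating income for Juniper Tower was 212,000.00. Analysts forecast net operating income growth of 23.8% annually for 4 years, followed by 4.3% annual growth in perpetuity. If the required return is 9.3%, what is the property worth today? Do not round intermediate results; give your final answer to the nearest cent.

8447766.45

D_1 = 262456.00000
D_2 = 324920.52800
D_3 = 402251.61366
D_4 = 497987.49772
Terminal value at year 4: TV = D_4×(1+g_2)/(r−g_2) = 519400.96012/0.05 = 10388019.20236
P_0 = D_1/(1+r)^1 + D_2/(1+r)^2 + D_3/(1+r)^3 + D_4/(1+r)^4 + TV/(1+r)^4
    = 240124.42818 + 271979.91042 + 308061.41729 + 348929.58335 + 7278671.10872 = 8447766.44795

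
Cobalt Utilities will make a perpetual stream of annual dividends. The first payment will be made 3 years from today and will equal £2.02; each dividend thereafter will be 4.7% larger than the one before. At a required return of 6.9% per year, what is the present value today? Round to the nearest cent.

Value at end of year 2: C₁ / (r − g) = £2.02 / (0.069 − 0.047) = £91.8182
Discount to today: PV = £91.8182 / (1 + 0.069)^2 = £91.8182 / 1.142761 = £80.35

£80.35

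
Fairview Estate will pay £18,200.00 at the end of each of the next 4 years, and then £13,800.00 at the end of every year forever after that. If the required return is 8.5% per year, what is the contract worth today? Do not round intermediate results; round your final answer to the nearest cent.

PV of 4-year annuity: £18,200.00 × [1 − (1+0.085)^−4] / 0.085 = 59615.85913
Perpetuity value at year 4: £13,800.00 / 0.085 = 162352.94118
PV of perpetuity: 162352.94118 / (1+0.085)^4 = 117149.70733
Total PV = 59615.85913 + 117149.70733 = 176765.56646

£176765.57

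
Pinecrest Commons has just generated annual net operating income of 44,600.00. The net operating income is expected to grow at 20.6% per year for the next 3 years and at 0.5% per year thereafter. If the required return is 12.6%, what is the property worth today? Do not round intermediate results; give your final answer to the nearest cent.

D_1 = 53787.60000
D_2 = 64867.84560
D_3 = 78230.62179
Terminal value at year 3: TV = D_3×(1+g_2)/(r−g_2) = 78621.77490/0.121 = 649766.73473
P_0 = D_1/(1+r)^1 + D_2/(1+r)^2 + D_3/(1+r)^3 + TV/(1+r)^3
    = 47768.73890 + 51162.61022 + 54797.60917 + 455137.16711 = 608866.12540

608866.13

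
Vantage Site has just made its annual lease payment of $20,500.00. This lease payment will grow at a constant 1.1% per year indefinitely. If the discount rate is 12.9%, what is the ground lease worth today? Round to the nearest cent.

D₁ = D₀ × (1 + g) = $20,500.00 × 1.011 = $20,725.5000
Growing perpetuity: P = D₁ / (r − g) = $20,725.5000 / (0.129 − 0.011) = $175,639.83

$175639.83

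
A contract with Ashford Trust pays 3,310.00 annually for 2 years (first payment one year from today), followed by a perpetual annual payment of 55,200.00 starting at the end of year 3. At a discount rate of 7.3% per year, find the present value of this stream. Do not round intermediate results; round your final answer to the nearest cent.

PV of 2-year annuity: 3,310.00 × [1 − (1+0.073)^−2] / 0.073 = 5959.74739
Perpetuity value at year 2: 55,200.00 / 0.073 = 756164.38356
PV of perpetuity: 756164.38356 / (1+0.073)^2 = 656775.24284
Total PV = 5959.74739 + 656775.24284 = 662734.99023

662734.99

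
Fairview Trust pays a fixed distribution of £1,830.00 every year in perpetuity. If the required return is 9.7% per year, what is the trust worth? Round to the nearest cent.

£18865.98

Level perpetuity: PV = C / r = £1,830.00 / 0.097 = £18,865.98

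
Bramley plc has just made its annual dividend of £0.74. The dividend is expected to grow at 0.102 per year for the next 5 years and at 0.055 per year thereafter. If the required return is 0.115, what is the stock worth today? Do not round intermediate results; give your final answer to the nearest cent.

D_1 = 0.81548
D_2 = 0.89866
D_3 = 0.99032
D_4 = 1.09134
D_5 = 1.20265
Terminal value at year 5: TV = D_5×(1+g_2)/(r−g_2) = 1.26880/0.06 = 21.14662
P_0 = D_1/(1+r)^1 + D_2/(1+r)^2 + D_3/(1+r)^3 + D_4/(1+r)^4 + D_5/(1+r)^5 + TV/(1+r)^5
    = 0.73137 + 0.72284 + 0.71442 + 0.70609 + 0.69786 + 12.27062 = 15.84320

£15.84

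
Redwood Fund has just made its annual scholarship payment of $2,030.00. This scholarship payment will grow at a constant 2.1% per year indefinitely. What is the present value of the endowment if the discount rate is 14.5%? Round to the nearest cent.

D₁ = D₀ × (1 + g) = $2,030.00 × 1.021 = $2,072.6300
Growing perpetuity: P = D₁ / (r − g) = $2,072.6300 / (0.145 − 0.021) = $16,714.76

$16714.76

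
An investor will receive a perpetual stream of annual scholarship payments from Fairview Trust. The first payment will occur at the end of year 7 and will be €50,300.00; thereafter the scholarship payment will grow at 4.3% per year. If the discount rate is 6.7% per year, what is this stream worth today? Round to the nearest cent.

Value at end of year 6: C₁ / (r − g) = €50,300.00 / (0.067 − 0.043) = €2,095,833.3333
Discount to today: PV = €2,095,833.3333 / (1 + 0.067)^6 = €2,095,833.3333 / 1.475661 = €1,420,267.75

€1420267.75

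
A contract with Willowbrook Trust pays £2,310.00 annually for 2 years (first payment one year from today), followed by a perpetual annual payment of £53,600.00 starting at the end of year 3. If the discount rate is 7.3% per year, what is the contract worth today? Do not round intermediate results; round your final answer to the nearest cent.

PV of 2-year annuity: £2,310.00 × [1 − (1+0.073)^−2] / 0.073 = 4159.21948
Perpetuity value at year 2: £53,600.00 / 0.073 = 734246.57534
PV of perpetuity: 734246.57534 / (1+0.073)^2 = 637738.27928
Total PV = 4159.21948 + 637738.27928 = 641897.49875

£641897.50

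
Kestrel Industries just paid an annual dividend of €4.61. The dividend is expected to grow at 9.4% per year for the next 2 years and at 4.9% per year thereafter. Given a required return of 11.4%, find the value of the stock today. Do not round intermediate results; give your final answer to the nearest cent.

D_1 = 5.04334
D_2 = 5.51741
Terminal value at year 2: TV = D_2×(1+g_2)/(r−g_2) = 5.78777/0.065 = 89.04257
P_0 = D_1/(1+r)^1 + D_2/(1+r)^2 + TV/(1+r)^2
    = 4.52724 + 4.44596 + 71.75089 = 80.72409

€80.72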